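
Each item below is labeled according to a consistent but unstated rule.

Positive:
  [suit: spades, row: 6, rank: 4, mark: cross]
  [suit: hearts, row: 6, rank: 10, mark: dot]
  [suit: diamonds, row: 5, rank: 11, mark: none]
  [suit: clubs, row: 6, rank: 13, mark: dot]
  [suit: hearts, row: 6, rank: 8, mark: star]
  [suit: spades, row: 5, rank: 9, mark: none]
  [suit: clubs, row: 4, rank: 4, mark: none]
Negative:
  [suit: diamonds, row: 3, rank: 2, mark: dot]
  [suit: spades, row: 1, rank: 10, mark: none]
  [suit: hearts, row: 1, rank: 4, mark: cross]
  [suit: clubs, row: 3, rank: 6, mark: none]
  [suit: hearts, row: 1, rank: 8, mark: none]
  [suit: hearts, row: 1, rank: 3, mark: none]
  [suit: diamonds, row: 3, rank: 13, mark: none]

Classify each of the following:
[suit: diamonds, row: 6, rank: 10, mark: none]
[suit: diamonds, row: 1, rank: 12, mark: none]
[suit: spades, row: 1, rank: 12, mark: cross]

Positive, Negative, Negative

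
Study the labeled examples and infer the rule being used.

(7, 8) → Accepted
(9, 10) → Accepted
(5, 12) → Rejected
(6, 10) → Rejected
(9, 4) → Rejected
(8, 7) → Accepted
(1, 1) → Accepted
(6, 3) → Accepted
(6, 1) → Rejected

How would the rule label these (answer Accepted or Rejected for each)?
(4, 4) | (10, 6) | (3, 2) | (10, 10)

One predicate separates the groups cleanly: |first − second| ≤ 3.
Accepted: (4, 4), since |4−4| = 0.
Rejected: (10, 6), since |10−6| = 4.
Accepted: (3, 2), since |3−2| = 1.
Accepted: (10, 10), since |10−10| = 0.

Accepted, Rejected, Accepted, Accepted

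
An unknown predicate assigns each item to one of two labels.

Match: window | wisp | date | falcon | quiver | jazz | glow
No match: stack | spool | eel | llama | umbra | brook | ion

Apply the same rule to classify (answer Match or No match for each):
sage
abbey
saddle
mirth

Match, No match, Match, No match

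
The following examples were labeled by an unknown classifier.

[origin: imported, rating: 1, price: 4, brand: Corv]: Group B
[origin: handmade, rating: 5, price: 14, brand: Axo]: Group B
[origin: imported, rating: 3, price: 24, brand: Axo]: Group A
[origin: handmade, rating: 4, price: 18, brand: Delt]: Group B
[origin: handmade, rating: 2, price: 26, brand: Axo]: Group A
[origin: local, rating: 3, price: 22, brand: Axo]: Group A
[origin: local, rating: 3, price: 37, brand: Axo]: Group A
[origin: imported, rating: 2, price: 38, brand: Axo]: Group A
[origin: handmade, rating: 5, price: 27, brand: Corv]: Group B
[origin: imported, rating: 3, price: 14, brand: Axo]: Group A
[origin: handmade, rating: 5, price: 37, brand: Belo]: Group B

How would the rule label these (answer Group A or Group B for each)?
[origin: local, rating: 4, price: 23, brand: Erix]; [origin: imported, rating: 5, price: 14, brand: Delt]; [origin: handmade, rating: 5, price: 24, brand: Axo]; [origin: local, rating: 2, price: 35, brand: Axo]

Group B, Group B, Group B, Group A

The classifier is using: brand is Axo AND rating ≤ 3.
[origin: local, rating: 4, price: 23, brand: Erix] — brand is Erix, rating = 4, hence Group B.
[origin: imported, rating: 5, price: 14, brand: Delt] — brand is Delt, rating = 5, hence Group B.
[origin: handmade, rating: 5, price: 24, brand: Axo] — brand is Axo, rating = 5, hence Group B.
[origin: local, rating: 2, price: 35, brand: Axo] — brand is Axo, rating = 2, hence Group A.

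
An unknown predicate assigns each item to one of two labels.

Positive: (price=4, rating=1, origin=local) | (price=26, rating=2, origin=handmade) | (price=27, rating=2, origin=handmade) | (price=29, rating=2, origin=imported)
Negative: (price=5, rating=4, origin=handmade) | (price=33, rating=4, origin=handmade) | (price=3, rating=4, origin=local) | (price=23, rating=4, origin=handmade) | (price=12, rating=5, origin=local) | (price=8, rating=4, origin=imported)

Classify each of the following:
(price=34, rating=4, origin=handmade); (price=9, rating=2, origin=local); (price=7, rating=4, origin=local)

Negative, Positive, Negative

The classifier is using: rating ≤ 2.
(price=34, rating=4, origin=handmade) — rating = 4, hence Negative.
(price=9, rating=2, origin=local) — rating = 2, hence Positive.
(price=7, rating=4, origin=local) — rating = 4, hence Negative.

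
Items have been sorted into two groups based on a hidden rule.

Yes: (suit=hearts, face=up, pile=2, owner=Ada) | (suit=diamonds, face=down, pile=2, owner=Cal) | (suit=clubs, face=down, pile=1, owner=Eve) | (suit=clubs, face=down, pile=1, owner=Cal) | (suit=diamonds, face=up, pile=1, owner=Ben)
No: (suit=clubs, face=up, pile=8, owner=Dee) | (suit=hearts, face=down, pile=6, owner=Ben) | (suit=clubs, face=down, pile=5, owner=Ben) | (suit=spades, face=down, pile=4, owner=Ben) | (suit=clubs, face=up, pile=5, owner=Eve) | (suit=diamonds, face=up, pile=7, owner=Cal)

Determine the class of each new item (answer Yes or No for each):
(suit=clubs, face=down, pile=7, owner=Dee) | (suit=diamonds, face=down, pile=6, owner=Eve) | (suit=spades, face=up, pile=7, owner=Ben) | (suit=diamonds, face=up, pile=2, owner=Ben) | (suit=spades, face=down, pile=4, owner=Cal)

One predicate separates the groups cleanly: pile ≤ 2.
(suit=clubs, face=down, pile=7, owner=Dee) → pile = 7 → No. (suit=diamonds, face=down, pile=6, owner=Eve) → pile = 6 → No. (suit=spades, face=up, pile=7, owner=Ben) → pile = 7 → No. (suit=diamonds, face=up, pile=2, owner=Ben) → pile = 2 → Yes. (suit=spades, face=down, pile=4, owner=Cal) → pile = 4 → No.

No, No, No, Yes, No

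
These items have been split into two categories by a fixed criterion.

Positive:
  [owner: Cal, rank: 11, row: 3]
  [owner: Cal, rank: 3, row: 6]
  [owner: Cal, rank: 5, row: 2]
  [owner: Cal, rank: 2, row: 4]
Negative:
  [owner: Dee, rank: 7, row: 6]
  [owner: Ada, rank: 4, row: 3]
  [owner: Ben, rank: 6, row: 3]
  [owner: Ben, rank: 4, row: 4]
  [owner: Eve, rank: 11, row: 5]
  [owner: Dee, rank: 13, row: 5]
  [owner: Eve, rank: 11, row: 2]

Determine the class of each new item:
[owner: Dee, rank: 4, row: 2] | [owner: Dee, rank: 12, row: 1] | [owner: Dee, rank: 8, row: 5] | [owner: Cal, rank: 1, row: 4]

Negative, Negative, Negative, Positive

All 'Positive' examples share one property — owner is Cal — and every 'Negative' example lacks it.
[owner: Dee, rank: 4, row: 2]: Negative (owner is Dee). [owner: Dee, rank: 12, row: 1]: Negative (owner is Dee). [owner: Dee, rank: 8, row: 5]: Negative (owner is Dee). [owner: Cal, rank: 1, row: 4]: Positive (owner is Cal).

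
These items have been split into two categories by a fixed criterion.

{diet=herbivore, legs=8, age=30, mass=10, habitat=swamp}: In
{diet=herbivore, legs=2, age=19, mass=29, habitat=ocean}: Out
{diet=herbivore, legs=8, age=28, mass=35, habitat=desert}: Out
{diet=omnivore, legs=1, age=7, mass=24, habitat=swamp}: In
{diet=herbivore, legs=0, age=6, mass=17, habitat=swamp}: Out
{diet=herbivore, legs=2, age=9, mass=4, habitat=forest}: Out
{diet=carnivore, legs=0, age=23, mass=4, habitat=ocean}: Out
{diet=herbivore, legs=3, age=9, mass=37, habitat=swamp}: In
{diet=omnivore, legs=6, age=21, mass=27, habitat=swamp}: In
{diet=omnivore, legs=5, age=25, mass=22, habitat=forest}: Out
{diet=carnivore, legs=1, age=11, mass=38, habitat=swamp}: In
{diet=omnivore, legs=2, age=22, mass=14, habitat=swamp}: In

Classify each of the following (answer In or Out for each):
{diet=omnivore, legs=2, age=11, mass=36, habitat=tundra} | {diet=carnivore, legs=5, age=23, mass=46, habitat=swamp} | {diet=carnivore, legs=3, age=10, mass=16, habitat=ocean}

'In' ⟺ habitat is swamp AND age ≥ 7.

Out, In, Out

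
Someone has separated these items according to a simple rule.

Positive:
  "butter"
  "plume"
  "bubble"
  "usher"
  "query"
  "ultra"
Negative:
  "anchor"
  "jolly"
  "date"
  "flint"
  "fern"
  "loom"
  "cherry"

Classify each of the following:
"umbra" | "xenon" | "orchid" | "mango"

Positive, Negative, Negative, Negative

Every 'Positive' example satisfies: contains 'u'. None of the 'Negative' examples do.
"umbra": Positive (has 'u').
"xenon": Negative (no 'u').
"orchid": Negative (no 'u').
"mango": Negative (no 'u').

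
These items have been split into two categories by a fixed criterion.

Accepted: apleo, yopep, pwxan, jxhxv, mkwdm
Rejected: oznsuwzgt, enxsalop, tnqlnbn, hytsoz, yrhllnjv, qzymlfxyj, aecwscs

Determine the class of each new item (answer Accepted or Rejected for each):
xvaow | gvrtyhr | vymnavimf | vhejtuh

The simplest hypothesis consistent with all the labels is: length 5.
xvaow: Accepted (length 5). gvrtyhr: Rejected (length 7). vymnavimf: Rejected (length 9). vhejtuh: Rejected (length 7).

Accepted, Rejected, Rejected, Rejected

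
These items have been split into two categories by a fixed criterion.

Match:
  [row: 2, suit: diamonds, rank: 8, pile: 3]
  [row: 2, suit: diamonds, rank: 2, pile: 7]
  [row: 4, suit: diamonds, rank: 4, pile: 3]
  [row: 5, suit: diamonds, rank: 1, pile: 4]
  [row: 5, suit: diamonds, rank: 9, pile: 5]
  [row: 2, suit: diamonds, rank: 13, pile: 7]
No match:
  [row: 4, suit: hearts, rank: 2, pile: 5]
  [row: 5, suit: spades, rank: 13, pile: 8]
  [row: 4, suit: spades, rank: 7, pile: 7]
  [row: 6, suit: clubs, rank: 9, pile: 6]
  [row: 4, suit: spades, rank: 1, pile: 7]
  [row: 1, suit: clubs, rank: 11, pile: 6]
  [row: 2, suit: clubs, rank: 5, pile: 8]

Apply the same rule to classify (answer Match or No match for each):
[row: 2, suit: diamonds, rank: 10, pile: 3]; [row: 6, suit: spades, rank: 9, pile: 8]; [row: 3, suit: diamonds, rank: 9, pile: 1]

Match, No match, Match

One predicate separates the groups cleanly: suit is diamonds.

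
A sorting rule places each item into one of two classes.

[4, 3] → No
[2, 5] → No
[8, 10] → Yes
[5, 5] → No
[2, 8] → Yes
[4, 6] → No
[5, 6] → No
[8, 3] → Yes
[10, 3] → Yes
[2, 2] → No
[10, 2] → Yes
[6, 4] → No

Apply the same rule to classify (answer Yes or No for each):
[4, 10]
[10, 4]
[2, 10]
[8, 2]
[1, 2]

The pattern is that an item is 'Yes' exactly when: max ≥ 8.
[4, 10]: Yes (max 10). [10, 4]: Yes (max 10). [2, 10]: Yes (max 10). [8, 2]: Yes (max 8). [1, 2]: No (max 2).

Yes, Yes, Yes, Yes, No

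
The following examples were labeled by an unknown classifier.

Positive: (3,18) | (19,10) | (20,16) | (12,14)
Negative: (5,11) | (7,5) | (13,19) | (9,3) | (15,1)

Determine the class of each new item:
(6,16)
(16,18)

The classifier is using: second is even.
(6,16): second 16, meets the rule → Positive. (16,18): second 18, meets the rule → Positive.

Positive, Positive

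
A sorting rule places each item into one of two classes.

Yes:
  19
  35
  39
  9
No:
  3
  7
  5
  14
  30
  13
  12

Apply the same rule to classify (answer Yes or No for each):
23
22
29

No, No, Yes

The simplest hypothesis consistent with all the labels is: digit sum ≥ 8.
23: digit sum 2+3 = 5 — fails the rule, so No.
22: digit sum 2+2 = 4 — fails the rule, so No.
29: digit sum 2+9 = 11 — passes, so Yes.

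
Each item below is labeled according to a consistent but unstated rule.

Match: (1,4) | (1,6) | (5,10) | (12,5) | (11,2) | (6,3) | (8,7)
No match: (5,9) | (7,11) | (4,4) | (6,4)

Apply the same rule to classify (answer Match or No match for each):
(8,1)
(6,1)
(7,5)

Match, Match, No match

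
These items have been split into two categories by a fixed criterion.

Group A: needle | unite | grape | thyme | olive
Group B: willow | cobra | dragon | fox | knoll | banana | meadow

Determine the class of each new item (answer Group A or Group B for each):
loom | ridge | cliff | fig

The simplest hypothesis consistent with all the labels is: ends with 'e'.
loom — ends with 'm', hence Group B.
ridge — ends with 'e', hence Group A.
cliff — ends with 'f', hence Group B.
fig — ends with 'g', hence Group B.

Group B, Group A, Group B, Group B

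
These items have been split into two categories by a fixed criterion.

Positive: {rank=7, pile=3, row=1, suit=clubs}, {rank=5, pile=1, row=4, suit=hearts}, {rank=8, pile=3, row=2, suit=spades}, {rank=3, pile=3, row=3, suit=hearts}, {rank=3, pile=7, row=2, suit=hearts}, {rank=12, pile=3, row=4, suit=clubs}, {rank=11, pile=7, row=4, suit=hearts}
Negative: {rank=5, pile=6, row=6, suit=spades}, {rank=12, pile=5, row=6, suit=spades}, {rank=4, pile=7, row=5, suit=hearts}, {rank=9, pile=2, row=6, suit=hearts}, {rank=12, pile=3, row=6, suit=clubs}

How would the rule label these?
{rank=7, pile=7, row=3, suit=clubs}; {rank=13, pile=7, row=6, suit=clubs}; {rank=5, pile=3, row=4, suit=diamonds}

Positive, Negative, Positive

The common property of the 'Positive' items is: row ≤ 4. No 'Negative' item has it.
{rank=7, pile=7, row=3, suit=clubs} — row = 3, hence Positive. {rank=13, pile=7, row=6, suit=clubs} — row = 6, hence Negative. {rank=5, pile=3, row=4, suit=diamonds} — row = 4, hence Positive.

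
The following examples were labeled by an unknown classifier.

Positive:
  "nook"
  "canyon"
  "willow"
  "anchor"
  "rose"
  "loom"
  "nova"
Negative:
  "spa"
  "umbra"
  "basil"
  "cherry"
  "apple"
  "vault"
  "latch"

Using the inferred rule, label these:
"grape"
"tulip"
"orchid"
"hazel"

Rule: contains 'o'. This holds for each 'Positive' example and fails for each 'Negative' one.

Negative, Negative, Positive, Negative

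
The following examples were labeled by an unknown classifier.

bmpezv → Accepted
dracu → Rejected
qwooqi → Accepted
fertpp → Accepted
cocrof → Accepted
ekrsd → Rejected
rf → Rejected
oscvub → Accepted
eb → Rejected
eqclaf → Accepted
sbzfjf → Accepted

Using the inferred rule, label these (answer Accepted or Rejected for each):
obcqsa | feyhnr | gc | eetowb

The simplest hypothesis consistent with all the labels is: length 6.

Accepted, Accepted, Rejected, Accepted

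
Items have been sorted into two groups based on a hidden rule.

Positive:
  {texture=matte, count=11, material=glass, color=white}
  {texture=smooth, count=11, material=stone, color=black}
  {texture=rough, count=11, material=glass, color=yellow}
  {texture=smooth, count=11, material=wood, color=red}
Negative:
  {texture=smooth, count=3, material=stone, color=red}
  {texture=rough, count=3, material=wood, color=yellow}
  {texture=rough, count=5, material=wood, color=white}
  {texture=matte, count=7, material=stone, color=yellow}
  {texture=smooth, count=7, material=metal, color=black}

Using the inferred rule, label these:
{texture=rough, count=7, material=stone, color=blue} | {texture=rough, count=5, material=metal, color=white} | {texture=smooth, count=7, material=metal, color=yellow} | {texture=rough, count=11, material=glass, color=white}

'Positive' ⟺ count = 11.
{texture=rough, count=7, material=stone, color=blue}: count = 7, does not pass → Negative.
{texture=rough, count=5, material=metal, color=white}: count = 5, does not pass → Negative.
{texture=smooth, count=7, material=metal, color=yellow}: count = 7, does not pass → Negative.
{texture=rough, count=11, material=glass, color=white}: count = 11, fits → Positive.

Negative, Negative, Negative, Positive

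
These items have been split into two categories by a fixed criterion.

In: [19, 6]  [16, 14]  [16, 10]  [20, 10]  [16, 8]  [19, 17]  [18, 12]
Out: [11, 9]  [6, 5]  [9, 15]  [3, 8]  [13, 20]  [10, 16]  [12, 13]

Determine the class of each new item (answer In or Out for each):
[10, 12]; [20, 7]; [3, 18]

The classifier is using: first ≥ 14.
[10, 12] → first 10 → Out. [20, 7] → first 20 → In. [3, 18] → first 3 → Out.

Out, In, Out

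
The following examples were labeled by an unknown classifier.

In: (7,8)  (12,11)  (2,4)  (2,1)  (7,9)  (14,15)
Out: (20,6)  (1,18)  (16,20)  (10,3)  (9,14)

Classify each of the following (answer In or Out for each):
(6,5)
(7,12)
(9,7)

In, Out, In

The pattern is that an item is 'In' exactly when: |first − second| ≤ 2.
(6,5): In (|6−5| = 1).
(7,12): Out (|7−12| = 5).
(9,7): In (|9−7| = 2).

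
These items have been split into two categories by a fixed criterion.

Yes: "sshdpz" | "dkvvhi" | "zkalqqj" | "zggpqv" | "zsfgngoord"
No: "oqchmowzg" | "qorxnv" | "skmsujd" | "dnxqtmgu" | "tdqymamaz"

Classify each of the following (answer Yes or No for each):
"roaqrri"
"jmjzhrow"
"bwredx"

The pattern is that an item is 'Yes' exactly when: has a double letter.
"roaqrri": Yes ('rr' doubled).
"jmjzhrow": No (no doubled letter).
"bwredx": No (no doubled letter).

Yes, No, No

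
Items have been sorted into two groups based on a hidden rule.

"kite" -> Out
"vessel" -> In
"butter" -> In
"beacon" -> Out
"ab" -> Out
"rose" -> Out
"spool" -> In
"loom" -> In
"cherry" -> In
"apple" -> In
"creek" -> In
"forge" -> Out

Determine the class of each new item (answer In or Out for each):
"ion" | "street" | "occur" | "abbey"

Out, In, In, In

The rule appears to be: has a double letter.
Out: "ion", since no doubled letter. In: "street", since 'ee' doubled. In: "occur", since 'cc' doubled. In: "abbey", since 'bb' doubled.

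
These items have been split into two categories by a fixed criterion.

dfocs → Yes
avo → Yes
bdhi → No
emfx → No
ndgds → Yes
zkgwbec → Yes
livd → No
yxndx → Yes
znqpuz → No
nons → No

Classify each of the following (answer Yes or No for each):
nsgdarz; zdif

One predicate separates the groups cleanly: odd length.
nsgdarz — length 7, hence Yes.
zdif — length 4, hence No.

Yes, No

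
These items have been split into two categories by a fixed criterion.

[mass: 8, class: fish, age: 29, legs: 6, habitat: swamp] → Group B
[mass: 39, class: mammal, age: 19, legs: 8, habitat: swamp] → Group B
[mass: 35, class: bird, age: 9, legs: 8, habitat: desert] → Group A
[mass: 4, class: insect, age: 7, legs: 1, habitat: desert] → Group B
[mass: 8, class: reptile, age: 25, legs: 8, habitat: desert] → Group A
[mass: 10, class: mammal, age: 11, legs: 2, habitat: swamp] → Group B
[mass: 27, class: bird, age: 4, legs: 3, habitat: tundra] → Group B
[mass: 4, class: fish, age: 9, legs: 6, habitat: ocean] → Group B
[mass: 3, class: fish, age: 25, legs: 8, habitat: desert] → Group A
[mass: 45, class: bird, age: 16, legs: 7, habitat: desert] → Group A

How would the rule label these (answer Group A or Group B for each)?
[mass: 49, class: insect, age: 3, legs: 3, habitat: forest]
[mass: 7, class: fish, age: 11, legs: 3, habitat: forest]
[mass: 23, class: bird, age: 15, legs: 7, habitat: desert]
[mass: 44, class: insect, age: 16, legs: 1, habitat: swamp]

Group B, Group B, Group A, Group B

Every 'Group A' example satisfies: habitat is desert AND age ≥ 9. None of the 'Group B' examples do.
[mass: 49, class: insect, age: 3, legs: 3, habitat: forest]: habitat is forest, age = 3 — doesn't qualify, so Group B.
[mass: 7, class: fish, age: 11, legs: 3, habitat: forest]: habitat is forest, age = 11 — doesn't qualify, so Group B.
[mass: 23, class: bird, age: 15, legs: 7, habitat: desert]: habitat is desert, age = 15 — matches, so Group A.
[mass: 44, class: insect, age: 16, legs: 1, habitat: swamp]: habitat is swamp, age = 16 — doesn't qualify, so Group B.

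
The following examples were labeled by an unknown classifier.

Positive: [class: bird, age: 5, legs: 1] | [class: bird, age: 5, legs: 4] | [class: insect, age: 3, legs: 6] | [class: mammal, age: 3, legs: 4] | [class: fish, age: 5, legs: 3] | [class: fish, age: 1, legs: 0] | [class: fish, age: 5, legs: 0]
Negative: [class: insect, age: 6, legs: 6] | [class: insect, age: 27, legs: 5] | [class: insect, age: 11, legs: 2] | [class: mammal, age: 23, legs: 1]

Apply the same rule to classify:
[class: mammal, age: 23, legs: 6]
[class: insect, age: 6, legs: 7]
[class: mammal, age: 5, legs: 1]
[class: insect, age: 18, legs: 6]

The rule appears to be: age ≤ 5.
[class: mammal, age: 23, legs: 6]: age = 23, fails this test → Negative.
[class: insect, age: 6, legs: 7]: age = 6, fails this test → Negative.
[class: mammal, age: 5, legs: 1]: age = 5, matches → Positive.
[class: insect, age: 18, legs: 6]: age = 18, fails this test → Negative.

Negative, Negative, Positive, Negative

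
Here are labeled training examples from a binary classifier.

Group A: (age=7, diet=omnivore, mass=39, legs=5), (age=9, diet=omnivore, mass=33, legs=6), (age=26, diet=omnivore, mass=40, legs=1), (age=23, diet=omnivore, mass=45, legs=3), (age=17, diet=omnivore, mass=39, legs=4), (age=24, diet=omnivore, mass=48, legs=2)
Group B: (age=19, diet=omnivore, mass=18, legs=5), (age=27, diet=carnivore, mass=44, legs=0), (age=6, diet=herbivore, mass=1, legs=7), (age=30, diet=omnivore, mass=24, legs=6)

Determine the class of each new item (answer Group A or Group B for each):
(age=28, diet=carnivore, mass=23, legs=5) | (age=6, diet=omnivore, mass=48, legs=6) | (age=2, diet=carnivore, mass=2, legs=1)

A rule that fits every label: diet is omnivore AND mass ≥ 33 — true of each 'Group A' example, false of each 'Group B' one.
Group B: (age=28, diet=carnivore, mass=23, legs=5), since diet is carnivore, mass = 23. Group A: (age=6, diet=omnivore, mass=48, legs=6), since diet is omnivore, mass = 48. Group B: (age=2, diet=carnivore, mass=2, legs=1), since diet is carnivore, mass = 2.

Group B, Group A, Group B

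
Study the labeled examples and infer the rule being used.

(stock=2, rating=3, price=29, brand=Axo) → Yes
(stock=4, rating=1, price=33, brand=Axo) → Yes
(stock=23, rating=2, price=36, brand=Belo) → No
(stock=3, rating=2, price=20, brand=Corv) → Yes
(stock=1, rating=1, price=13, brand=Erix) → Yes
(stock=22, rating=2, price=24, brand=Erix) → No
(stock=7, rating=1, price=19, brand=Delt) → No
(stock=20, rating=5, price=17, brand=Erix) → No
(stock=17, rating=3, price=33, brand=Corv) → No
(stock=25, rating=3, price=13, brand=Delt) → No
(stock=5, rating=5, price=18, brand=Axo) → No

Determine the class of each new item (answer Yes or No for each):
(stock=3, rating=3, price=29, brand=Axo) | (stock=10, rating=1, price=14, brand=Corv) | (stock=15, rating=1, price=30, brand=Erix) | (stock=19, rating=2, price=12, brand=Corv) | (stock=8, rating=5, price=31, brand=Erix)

Every 'Yes' example satisfies: stock ≤ 4. None of the 'No' examples do.
(stock=3, rating=3, price=29, brand=Axo): stock = 3 — has this property, so Yes.
(stock=10, rating=1, price=14, brand=Corv): stock = 10 — doesn't qualify, so No.
(stock=15, rating=1, price=30, brand=Erix): stock = 15 — doesn't qualify, so No.
(stock=19, rating=2, price=12, brand=Corv): stock = 19 — doesn't qualify, so No.
(stock=8, rating=5, price=31, brand=Erix): stock = 8 — doesn't qualify, so No.

Yes, No, No, No, No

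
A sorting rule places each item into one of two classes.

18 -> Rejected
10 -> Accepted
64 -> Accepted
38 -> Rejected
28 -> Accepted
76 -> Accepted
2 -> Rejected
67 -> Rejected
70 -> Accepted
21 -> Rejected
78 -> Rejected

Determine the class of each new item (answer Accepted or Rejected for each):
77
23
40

Rejected, Rejected, Accepted

Looking at the examples, the only property every 'Accepted' case has and every 'Rejected' case lacks is: ≡ 4 (mod 6).
77 → 77 mod 6 = 5 → Rejected. 23 → 23 mod 6 = 5 → Rejected. 40 → 40 mod 6 = 4 → Accepted.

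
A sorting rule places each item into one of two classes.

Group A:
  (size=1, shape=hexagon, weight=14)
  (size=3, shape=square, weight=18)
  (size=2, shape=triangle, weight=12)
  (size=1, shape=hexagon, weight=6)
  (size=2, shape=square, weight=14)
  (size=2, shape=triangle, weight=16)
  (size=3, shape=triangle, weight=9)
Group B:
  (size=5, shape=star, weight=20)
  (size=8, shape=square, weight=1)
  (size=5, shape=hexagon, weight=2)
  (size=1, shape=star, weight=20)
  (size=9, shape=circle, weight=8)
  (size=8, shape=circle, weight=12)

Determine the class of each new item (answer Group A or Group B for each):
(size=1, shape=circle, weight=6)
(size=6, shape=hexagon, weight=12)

A rule that fits every label: weight ≤ 18 AND size ≤ 3 — true of each 'Group A' example, false of each 'Group B' one.

Group A, Group B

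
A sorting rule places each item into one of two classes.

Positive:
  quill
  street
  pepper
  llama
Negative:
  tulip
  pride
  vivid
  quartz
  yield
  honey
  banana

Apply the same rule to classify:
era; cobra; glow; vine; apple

Negative, Negative, Negative, Negative, Positive

The rule appears to be: has a double letter.
era: no doubled letter, does not fit → Negative.
cobra: no doubled letter, does not fit → Negative.
glow: no doubled letter, does not fit → Negative.
vine: no doubled letter, does not fit → Negative.
apple: 'pp' doubled, checks out → Positive.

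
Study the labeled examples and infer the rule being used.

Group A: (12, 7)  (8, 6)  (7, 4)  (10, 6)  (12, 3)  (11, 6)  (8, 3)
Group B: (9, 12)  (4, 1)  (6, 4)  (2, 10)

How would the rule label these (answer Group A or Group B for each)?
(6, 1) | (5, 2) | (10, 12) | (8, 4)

The simplest hypothesis consistent with all the labels is: first > second AND sum ≥ 11.
(6, 1) — 6 > 1, 6+1 = 7, hence Group B. (5, 2) — 5 > 2, 5+2 = 7, hence Group B. (10, 12) — 10 < 12, 10+12 = 22, hence Group B. (8, 4) — 8 > 4, 8+4 = 12, hence Group A.

Group B, Group B, Group B, Group A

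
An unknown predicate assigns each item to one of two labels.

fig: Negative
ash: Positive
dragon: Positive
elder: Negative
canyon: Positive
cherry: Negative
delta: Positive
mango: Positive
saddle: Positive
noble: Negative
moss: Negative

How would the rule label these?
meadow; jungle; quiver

Positive, Negative, Negative

The pattern is that an item is 'Positive' exactly when: contains 'a'.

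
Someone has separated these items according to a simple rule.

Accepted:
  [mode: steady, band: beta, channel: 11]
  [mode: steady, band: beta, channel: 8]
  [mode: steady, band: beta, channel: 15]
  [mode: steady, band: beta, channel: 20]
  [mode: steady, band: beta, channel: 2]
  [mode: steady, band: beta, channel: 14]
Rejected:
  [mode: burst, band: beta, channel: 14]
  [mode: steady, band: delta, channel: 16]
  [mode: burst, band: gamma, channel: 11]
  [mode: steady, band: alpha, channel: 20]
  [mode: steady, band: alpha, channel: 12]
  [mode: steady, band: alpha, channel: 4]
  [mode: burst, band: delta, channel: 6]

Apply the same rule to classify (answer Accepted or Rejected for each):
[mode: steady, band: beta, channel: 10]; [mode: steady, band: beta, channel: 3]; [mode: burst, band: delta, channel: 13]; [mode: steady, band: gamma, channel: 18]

Accepted, Accepted, Rejected, Rejected

Rule: mode is steady AND band is beta. This holds for each 'Accepted' example and fails for each 'Rejected' one.
[mode: steady, band: beta, channel: 10]: mode is steady, band is beta, fits → Accepted. [mode: steady, band: beta, channel: 3]: mode is steady, band is beta, fits → Accepted. [mode: burst, band: delta, channel: 13]: mode is burst, band is delta, does not pass → Rejected. [mode: steady, band: gamma, channel: 18]: mode is steady, band is gamma, does not pass → Rejected.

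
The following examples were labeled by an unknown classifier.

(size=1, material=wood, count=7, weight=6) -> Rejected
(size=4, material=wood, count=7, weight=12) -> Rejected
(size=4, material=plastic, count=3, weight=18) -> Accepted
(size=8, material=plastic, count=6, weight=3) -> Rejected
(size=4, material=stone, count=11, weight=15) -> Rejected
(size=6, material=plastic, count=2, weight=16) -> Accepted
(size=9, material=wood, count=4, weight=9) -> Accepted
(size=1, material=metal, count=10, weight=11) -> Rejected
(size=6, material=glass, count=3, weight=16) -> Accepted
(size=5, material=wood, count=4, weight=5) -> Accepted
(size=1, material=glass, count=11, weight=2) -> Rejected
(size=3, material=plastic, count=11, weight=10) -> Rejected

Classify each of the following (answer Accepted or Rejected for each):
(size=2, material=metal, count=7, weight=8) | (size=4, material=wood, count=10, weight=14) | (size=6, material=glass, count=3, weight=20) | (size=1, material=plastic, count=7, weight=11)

Rejected, Rejected, Accepted, Rejected

The simplest hypothesis consistent with all the labels is: count ≤ 4.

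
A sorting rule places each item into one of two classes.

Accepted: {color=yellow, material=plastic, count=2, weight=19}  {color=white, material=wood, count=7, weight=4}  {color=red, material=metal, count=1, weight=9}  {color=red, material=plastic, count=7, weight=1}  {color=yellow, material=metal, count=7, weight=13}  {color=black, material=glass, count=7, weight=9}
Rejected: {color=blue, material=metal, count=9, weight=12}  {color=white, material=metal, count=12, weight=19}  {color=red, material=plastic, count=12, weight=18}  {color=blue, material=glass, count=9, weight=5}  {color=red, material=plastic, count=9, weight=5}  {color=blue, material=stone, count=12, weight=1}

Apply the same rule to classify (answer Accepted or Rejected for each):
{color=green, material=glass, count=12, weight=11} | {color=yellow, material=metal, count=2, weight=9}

A rule that fits every label: count ≤ 7 — true of each 'Accepted' example, false of each 'Rejected' one.
{color=green, material=glass, count=12, weight=11} → count = 12 → Rejected.
{color=yellow, material=metal, count=2, weight=9} → count = 2 → Accepted.

Rejected, Accepted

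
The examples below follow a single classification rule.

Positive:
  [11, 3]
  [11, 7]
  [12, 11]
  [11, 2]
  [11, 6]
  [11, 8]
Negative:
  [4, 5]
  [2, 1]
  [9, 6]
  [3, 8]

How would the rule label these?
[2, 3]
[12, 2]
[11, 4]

The pattern is that an item is 'Positive' exactly when: first ≥ 11.
[2, 3] → first 2 → Negative. [12, 2] → first 12 → Positive. [11, 4] → first 11 → Positive.

Negative, Positive, Positive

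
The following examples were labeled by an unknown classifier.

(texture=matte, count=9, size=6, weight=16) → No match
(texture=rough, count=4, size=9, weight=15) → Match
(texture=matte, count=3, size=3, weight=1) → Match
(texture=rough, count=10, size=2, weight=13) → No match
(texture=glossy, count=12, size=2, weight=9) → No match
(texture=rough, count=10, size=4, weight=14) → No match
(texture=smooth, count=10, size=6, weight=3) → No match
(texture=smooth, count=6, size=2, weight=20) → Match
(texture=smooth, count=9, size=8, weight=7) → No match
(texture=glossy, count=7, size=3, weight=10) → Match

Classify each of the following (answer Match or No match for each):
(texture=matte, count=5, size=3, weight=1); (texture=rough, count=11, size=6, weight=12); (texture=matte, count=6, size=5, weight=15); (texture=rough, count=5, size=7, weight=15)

Match, No match, Match, Match

The pattern is that an item is 'Match' exactly when: count ≤ 7.
(texture=matte, count=5, size=3, weight=1) — count = 5, hence Match.
(texture=rough, count=11, size=6, weight=12) — count = 11, hence No match.
(texture=matte, count=6, size=5, weight=15) — count = 6, hence Match.
(texture=rough, count=5, size=7, weight=15) — count = 5, hence Match.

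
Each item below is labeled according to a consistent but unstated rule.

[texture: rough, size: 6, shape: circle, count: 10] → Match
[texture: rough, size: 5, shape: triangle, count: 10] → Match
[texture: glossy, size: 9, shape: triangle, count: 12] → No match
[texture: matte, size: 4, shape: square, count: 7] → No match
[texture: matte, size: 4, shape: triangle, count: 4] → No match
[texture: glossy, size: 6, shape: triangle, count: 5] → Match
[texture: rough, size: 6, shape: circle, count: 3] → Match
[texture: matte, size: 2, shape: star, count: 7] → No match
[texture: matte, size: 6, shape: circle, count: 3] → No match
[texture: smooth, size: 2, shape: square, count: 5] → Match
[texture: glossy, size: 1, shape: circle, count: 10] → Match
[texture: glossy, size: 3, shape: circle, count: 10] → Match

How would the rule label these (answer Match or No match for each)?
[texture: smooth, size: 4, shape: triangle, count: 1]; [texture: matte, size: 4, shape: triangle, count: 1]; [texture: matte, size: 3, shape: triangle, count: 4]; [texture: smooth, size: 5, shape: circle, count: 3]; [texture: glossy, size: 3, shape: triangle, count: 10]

The classifier is using: texture is not matte AND size ≤ 6.
[texture: smooth, size: 4, shape: triangle, count: 1] → texture is smooth, size = 4 → Match.
[texture: matte, size: 4, shape: triangle, count: 1] → texture is matte, size = 4 → No match.
[texture: matte, size: 3, shape: triangle, count: 4] → texture is matte, size = 3 → No match.
[texture: smooth, size: 5, shape: circle, count: 3] → texture is smooth, size = 5 → Match.
[texture: glossy, size: 3, shape: triangle, count: 10] → texture is glossy, size = 3 → Match.

Match, No match, No match, Match, Match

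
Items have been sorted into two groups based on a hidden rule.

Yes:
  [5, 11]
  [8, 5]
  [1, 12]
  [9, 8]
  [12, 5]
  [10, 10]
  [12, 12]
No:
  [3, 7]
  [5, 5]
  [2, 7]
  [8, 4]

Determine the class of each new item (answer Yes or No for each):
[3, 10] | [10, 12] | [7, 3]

One predicate separates the groups cleanly: sum ≥ 13.
Yes: [3, 10], since 3+10 = 13.
Yes: [10, 12], since 10+12 = 22.
No: [7, 3], since 7+3 = 10.

Yes, Yes, No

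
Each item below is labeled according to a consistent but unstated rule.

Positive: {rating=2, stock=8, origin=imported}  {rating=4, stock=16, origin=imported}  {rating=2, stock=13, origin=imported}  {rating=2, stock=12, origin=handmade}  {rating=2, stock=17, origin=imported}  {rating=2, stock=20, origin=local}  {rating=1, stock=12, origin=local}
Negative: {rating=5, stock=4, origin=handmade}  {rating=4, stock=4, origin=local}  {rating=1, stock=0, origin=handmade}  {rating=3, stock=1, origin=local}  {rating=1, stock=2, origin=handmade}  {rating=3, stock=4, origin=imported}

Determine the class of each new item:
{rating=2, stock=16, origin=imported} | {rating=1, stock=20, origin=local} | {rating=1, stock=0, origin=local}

Positive, Positive, Negative

The classifier is using: stock ≥ 8.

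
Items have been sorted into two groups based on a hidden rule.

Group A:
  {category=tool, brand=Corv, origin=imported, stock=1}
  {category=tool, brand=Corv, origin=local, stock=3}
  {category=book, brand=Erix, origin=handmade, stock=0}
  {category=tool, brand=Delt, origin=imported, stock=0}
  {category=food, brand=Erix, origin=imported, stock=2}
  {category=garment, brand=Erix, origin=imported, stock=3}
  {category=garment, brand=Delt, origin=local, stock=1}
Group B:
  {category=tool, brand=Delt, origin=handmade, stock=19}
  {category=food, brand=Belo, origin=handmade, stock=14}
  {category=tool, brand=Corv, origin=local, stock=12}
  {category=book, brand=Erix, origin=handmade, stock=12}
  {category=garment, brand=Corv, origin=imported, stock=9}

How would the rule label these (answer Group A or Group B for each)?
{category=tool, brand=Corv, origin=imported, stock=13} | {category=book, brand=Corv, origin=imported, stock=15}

Group B, Group B

All 'Group A' examples share one property — stock ≤ 3 — and every 'Group B' example lacks it.
{category=tool, brand=Corv, origin=imported, stock=13} → stock = 13 → Group B.
{category=book, brand=Corv, origin=imported, stock=15} → stock = 15 → Group B.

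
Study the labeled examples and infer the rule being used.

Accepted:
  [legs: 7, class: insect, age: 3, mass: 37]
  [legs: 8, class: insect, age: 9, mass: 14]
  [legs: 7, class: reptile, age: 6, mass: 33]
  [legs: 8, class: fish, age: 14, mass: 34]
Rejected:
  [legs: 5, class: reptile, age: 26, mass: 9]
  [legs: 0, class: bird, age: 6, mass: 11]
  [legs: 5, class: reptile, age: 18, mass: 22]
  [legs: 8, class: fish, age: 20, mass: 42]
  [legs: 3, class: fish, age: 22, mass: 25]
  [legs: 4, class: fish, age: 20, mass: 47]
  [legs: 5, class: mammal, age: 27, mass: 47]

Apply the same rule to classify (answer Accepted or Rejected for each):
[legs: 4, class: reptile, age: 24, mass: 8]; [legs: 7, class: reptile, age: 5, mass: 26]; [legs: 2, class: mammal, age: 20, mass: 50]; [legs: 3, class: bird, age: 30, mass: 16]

Rejected, Accepted, Rejected, Rejected

Rule: age ≤ 14 AND legs ≥ 3. This holds for each 'Accepted' example and fails for each 'Rejected' one.
[legs: 4, class: reptile, age: 24, mass: 8]: age = 24, legs = 4, fails this test → Rejected. [legs: 7, class: reptile, age: 5, mass: 26]: age = 5, legs = 7, checks out → Accepted. [legs: 2, class: mammal, age: 20, mass: 50]: age = 20, legs = 2, fails this test → Rejected. [legs: 3, class: bird, age: 30, mass: 16]: age = 30, legs = 3, fails this test → Rejected.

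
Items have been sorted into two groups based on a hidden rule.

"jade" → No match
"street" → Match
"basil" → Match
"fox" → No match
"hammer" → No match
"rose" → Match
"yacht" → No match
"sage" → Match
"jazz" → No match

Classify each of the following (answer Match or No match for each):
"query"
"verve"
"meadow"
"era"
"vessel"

The distinguishing property — contains 's' — holds for all the 'Match' cases and none of the 'No match' cases.
"query": No match (no 's'). "verve": No match (no 's'). "meadow": No match (no 's'). "era": No match (no 's'). "vessel": Match (has 's').

No match, No match, No match, No match, Match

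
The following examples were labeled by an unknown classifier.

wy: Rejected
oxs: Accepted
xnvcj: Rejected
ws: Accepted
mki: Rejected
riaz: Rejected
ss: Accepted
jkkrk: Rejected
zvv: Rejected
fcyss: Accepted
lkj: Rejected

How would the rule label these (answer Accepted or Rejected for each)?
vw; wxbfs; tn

Rejected, Accepted, Rejected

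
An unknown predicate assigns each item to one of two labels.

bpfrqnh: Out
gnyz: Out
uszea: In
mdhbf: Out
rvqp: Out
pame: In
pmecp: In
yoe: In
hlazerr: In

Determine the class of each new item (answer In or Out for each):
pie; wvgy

In, Out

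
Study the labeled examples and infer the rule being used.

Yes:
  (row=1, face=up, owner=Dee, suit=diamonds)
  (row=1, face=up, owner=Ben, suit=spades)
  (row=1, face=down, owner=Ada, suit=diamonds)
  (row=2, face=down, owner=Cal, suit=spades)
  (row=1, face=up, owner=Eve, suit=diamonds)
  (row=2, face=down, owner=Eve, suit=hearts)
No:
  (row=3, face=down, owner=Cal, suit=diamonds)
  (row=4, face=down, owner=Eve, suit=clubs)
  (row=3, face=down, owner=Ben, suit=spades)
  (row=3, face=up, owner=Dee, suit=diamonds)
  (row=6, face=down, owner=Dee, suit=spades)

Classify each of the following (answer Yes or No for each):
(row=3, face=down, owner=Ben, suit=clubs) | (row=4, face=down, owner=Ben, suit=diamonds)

'Yes' ⟺ row ≤ 2.
(row=3, face=down, owner=Ben, suit=clubs): row = 3, doesn't match → No. (row=4, face=down, owner=Ben, suit=diamonds): row = 4, doesn't match → No.

No, No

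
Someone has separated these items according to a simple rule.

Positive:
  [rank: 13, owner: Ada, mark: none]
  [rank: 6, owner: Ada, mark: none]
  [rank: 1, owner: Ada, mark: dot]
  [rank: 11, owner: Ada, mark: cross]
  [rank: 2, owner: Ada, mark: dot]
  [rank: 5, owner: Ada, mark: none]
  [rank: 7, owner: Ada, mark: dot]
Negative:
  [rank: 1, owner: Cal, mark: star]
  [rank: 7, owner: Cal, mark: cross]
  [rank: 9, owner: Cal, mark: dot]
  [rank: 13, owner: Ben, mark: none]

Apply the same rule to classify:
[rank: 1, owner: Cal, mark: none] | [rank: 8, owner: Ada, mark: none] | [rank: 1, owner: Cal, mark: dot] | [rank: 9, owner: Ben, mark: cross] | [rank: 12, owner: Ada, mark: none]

Every 'Positive' example satisfies: owner is Ada. None of the 'Negative' examples do.
[rank: 1, owner: Cal, mark: none]: owner is Cal — doesn't qualify, so Negative. [rank: 8, owner: Ada, mark: none]: owner is Ada — has this property, so Positive. [rank: 1, owner: Cal, mark: dot]: owner is Cal — doesn't qualify, so Negative. [rank: 9, owner: Ben, mark: cross]: owner is Ben — doesn't qualify, so Negative. [rank: 12, owner: Ada, mark: none]: owner is Ada — has this property, so Positive.

Negative, Positive, Negative, Negative, Positive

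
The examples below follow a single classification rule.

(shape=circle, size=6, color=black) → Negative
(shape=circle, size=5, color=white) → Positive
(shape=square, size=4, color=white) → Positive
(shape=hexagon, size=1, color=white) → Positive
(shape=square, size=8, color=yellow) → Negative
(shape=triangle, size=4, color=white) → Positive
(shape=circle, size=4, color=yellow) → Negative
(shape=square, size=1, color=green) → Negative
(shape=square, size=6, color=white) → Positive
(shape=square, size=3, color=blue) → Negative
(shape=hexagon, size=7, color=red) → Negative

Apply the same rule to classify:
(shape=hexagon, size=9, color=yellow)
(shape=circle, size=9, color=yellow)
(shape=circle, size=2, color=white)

All 'Positive' examples share one property — color is white — and every 'Negative' example lacks it.
(shape=hexagon, size=9, color=yellow) → color is yellow → Negative.
(shape=circle, size=9, color=yellow) → color is yellow → Negative.
(shape=circle, size=2, color=white) → color is white → Positive.

Negative, Negative, Positive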